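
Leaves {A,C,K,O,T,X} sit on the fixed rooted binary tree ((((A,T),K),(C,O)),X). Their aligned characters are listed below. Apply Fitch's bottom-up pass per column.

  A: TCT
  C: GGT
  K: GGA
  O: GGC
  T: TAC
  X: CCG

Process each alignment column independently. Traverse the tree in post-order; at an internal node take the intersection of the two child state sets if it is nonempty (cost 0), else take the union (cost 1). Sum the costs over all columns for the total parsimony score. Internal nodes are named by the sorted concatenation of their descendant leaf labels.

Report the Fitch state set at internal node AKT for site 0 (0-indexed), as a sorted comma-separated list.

[col 0] AT: children A:{T}, T:{T} ∩→ {T}; cost 0
[col 0] AKT: children AT:{T}, K:{G} ∪→ {G,T}; cost 1
[col 0] CO: children C:{G}, O:{G} ∩→ {G}; cost 0
[col 0] ACKOT: children AKT:{G,T}, CO:{G} ∩→ {G}; cost 0
[col 0] ACKOTX: children ACKOT:{G}, X:{C} ∪→ {C,G}; cost 1
[col 1] AT: children A:{C}, T:{A} ∪→ {A,C}; cost 1
[col 1] AKT: children AT:{A,C}, K:{G} ∪→ {A,C,G}; cost 1
[col 1] CO: children C:{G}, O:{G} ∩→ {G}; cost 0
[col 1] ACKOT: children AKT:{A,C,G}, CO:{G} ∩→ {G}; cost 0
[col 1] ACKOTX: children ACKOT:{G}, X:{C} ∪→ {C,G}; cost 1
[col 2] AT: children A:{T}, T:{C} ∪→ {C,T}; cost 1
[col 2] AKT: children AT:{C,T}, K:{A} ∪→ {A,C,T}; cost 1
[col 2] CO: children C:{T}, O:{C} ∪→ {C,T}; cost 1
[col 2] ACKOT: children AKT:{A,C,T}, CO:{C,T} ∩→ {C,T}; cost 0
[col 2] ACKOTX: children ACKOT:{C,T}, X:{G} ∪→ {C,G,T}; cost 1
per-site changes: [2, 3, 4]; total = 9

G,T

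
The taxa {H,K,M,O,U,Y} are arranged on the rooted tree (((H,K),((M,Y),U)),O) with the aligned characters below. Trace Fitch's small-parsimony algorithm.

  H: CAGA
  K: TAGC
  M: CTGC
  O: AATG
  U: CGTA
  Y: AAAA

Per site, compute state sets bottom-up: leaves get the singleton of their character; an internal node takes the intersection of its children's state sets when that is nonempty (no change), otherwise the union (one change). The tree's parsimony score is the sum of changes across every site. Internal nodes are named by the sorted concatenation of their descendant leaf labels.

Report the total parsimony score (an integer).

[col 0] HK: children H:{C}, K:{T} ∪→ {C,T}; cost 1
[col 0] MY: children M:{C}, Y:{A} ∪→ {A,C}; cost 1
[col 0] MUY: children MY:{A,C}, U:{C} ∩→ {C}; cost 0
[col 0] HKMUY: children HK:{C,T}, MUY:{C} ∩→ {C}; cost 0
[col 0] HKMOUY: children HKMUY:{C}, O:{A} ∪→ {A,C}; cost 1
[col 1] HK: children H:{A}, K:{A} ∩→ {A}; cost 0
[col 1] MY: children M:{T}, Y:{A} ∪→ {A,T}; cost 1
[col 1] MUY: children MY:{A,T}, U:{G} ∪→ {A,G,T}; cost 1
[col 1] HKMUY: children HK:{A}, MUY:{A,G,T} ∩→ {A}; cost 0
[col 1] HKMOUY: children HKMUY:{A}, O:{A} ∩→ {A}; cost 0
[col 2] HK: children H:{G}, K:{G} ∩→ {G}; cost 0
[col 2] MY: children M:{G}, Y:{A} ∪→ {A,G}; cost 1
[col 2] MUY: children MY:{A,G}, U:{T} ∪→ {A,G,T}; cost 1
[col 2] HKMUY: children HK:{G}, MUY:{A,G,T} ∩→ {G}; cost 0
[col 2] HKMOUY: children HKMUY:{G}, O:{T} ∪→ {G,T}; cost 1
[col 3] HK: children H:{A}, K:{C} ∪→ {A,C}; cost 1
[col 3] MY: children M:{C}, Y:{A} ∪→ {A,C}; cost 1
[col 3] MUY: children MY:{A,C}, U:{A} ∩→ {A}; cost 0
[col 3] HKMUY: children HK:{A,C}, MUY:{A} ∩→ {A}; cost 0
[col 3] HKMOUY: children HKMUY:{A}, O:{G} ∪→ {A,G}; cost 1
per-site changes: [3, 2, 3, 3]; total = 11

11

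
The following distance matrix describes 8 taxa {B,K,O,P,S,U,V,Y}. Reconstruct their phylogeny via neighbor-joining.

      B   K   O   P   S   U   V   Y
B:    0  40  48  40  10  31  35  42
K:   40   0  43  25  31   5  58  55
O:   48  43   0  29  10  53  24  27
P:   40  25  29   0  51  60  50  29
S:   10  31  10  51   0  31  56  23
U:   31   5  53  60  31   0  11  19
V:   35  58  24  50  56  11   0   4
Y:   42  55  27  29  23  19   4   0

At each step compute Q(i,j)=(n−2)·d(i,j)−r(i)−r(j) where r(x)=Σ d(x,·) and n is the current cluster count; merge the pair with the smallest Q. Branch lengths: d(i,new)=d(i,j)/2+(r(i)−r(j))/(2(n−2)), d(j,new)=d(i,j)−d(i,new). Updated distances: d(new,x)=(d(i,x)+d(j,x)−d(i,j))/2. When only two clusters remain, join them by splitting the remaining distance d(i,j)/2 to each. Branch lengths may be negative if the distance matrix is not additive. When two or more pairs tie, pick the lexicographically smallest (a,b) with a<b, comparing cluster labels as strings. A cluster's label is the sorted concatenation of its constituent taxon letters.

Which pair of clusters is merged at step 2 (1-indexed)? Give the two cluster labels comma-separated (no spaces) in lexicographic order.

1. join K+U (d=5, Q=-437) ⇒ KU; edges |K|=77/12, |U|=-17/12
  updated: d(B,KU)=33, d(KU,O)=91/2, d(KU,P)=40, d(KU,S)=57/2, d(KU,V)=32, d(KU,Y)=69/2
2. join V+Y (d=4, Q=-681/2) ⇒ VY; edges |V|=123/20, |Y|=-43/20
  updated: d(B,VY)=73/2, d(KU,VY)=125/4, d(O,VY)=47/2, d(P,VY)=75/2, d(S,VY)=75/2
3. join B+S (d=10, Q=-529/2) ⇒ BS; edges |B|=141/16, |S|=19/16
  updated: d(BS,KU)=103/4, d(BS,O)=24, d(BS,P)=81/2, d(BS,VY)=32
4. join BS+KU (d=103/4, Q=-375/2) ⇒ BKSU; edges |BS|=19/2, |KU|=65/4
  updated: d(BKSU,O)=175/8, d(BKSU,P)=219/8, d(BKSU,VY)=75/4
5. join BKSU+VY (d=75/4, Q=-441/4) ⇒ BKSUVY; edges |BKSU|=103/16, |VY|=197/16
  updated: d(BKSUVY,O)=213/16, d(BKSUVY,P)=369/16
6. join BKSUVY+O (d=213/16, Q=-523/8) ⇒ BKOSUVY; edges |BKSUVY|=59/16, |O|=77/8
  updated: d(BKOSUVY,P)=155/8
7. join BKOSUVY+P (d=155/8) ⇒ BKOPSUVY; edges |BKOSUVY|=155/16, |P|=155/16
final tree: (((((B:141/16,S:19/16):19/2,(K:77/12,U:-17/12):65/4):103/16,(V:123/20,Y:-43/20):197/16):59/16,O:77/8):155/16,P:155/16)
total length: 1539/16

V,Y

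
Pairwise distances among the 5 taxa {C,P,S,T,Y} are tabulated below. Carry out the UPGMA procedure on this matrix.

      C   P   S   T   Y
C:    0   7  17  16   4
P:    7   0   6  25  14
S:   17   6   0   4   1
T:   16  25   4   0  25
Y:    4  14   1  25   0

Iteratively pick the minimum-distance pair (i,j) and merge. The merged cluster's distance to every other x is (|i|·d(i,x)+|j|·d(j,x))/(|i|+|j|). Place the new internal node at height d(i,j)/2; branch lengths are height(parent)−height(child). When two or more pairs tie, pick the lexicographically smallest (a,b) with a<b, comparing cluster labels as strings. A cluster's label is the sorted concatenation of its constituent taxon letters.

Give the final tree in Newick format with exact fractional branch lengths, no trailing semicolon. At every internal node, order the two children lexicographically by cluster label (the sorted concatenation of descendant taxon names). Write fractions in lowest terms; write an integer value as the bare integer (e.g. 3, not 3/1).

(((C:7/2,P:7/2):13/8,(S:1/2,Y:1/2):37/8):29/8,T:35/4)

1. join S+Y (d=1) ⇒ SY; edges |S|=1/2, |Y|=1/2
  updated: d(C,SY)=21/2, d(P,SY)=10, d(SY,T)=29/2
2. join C+P (d=7) ⇒ CP; edges |C|=7/2, |P|=7/2
  updated: d(CP,SY)=41/4, d(CP,T)=41/2
3. join CP+SY (d=41/4) ⇒ CPSY; edges |CP|=13/8, |SY|=37/8
  updated: d(CPSY,T)=35/2
4. join CPSY+T (d=35/2) ⇒ CPSTY; edges |CPSY|=29/8, |T|=35/4
final tree: (((C:7/2,P:7/2):13/8,(S:1/2,Y:1/2):37/8):29/8,T:35/4)
total length: 213/8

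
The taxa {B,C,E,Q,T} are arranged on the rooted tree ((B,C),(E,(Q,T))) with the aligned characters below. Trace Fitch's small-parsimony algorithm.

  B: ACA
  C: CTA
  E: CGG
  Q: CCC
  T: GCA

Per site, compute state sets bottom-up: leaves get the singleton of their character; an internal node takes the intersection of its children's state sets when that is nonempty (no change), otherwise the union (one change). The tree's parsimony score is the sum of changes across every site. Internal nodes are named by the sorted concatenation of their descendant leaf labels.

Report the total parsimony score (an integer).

6

[col 0] BC: children B:{A}, C:{C} ∪→ {A,C}; cost 1
[col 0] QT: children Q:{C}, T:{G} ∪→ {C,G}; cost 1
[col 0] EQT: children E:{C}, QT:{C,G} ∩→ {C}; cost 0
[col 0] BCEQT: children BC:{A,C}, EQT:{C} ∩→ {C}; cost 0
[col 1] BC: children B:{C}, C:{T} ∪→ {C,T}; cost 1
[col 1] QT: children Q:{C}, T:{C} ∩→ {C}; cost 0
[col 1] EQT: children E:{G}, QT:{C} ∪→ {C,G}; cost 1
[col 1] BCEQT: children BC:{C,T}, EQT:{C,G} ∩→ {C}; cost 0
[col 2] BC: children B:{A}, C:{A} ∩→ {A}; cost 0
[col 2] QT: children Q:{C}, T:{A} ∪→ {A,C}; cost 1
[col 2] EQT: children E:{G}, QT:{A,C} ∪→ {A,C,G}; cost 1
[col 2] BCEQT: children BC:{A}, EQT:{A,C,G} ∩→ {A}; cost 0
per-site changes: [2, 2, 2]; total = 6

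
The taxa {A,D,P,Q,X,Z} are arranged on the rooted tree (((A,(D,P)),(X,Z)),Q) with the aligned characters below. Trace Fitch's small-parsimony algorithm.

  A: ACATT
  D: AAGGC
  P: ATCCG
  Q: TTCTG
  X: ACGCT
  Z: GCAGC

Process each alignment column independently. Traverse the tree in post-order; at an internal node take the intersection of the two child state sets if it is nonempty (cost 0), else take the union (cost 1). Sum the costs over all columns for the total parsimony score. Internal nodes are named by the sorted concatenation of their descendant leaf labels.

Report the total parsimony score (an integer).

DP@0: {A} ∩ {A} = {A} (intersection, +0)
ADP@0: {A} ∩ {A} = {A} (intersection, +0)
XZ@0: {A} ∪ {G} = {A,G} (union, +1)
ADPXZ@0: {A} ∩ {A,G} = {A} (intersection, +0)
ADPQXZ@0: {A} ∪ {T} = {A,T} (union, +1)
DP@1: {A} ∪ {T} = {A,T} (union, +1)
ADP@1: {C} ∪ {A,T} = {A,C,T} (union, +1)
XZ@1: {C} ∩ {C} = {C} (intersection, +0)
ADPXZ@1: {A,C,T} ∩ {C} = {C} (intersection, +0)
ADPQXZ@1: {C} ∪ {T} = {C,T} (union, +1)
DP@2: {G} ∪ {C} = {C,G} (union, +1)
ADP@2: {A} ∪ {C,G} = {A,C,G} (union, +1)
XZ@2: {G} ∪ {A} = {A,G} (union, +1)
ADPXZ@2: {A,C,G} ∩ {A,G} = {A,G} (intersection, +0)
ADPQXZ@2: {A,G} ∪ {C} = {A,C,G} (union, +1)
DP@3: {G} ∪ {C} = {C,G} (union, +1)
ADP@3: {T} ∪ {C,G} = {C,G,T} (union, +1)
XZ@3: {C} ∪ {G} = {C,G} (union, +1)
ADPXZ@3: {C,G,T} ∩ {C,G} = {C,G} (intersection, +0)
ADPQXZ@3: {C,G} ∪ {T} = {C,G,T} (union, +1)
DP@4: {C} ∪ {G} = {C,G} (union, +1)
ADP@4: {T} ∪ {C,G} = {C,G,T} (union, +1)
XZ@4: {T} ∪ {C} = {C,T} (union, +1)
ADPXZ@4: {C,G,T} ∩ {C,T} = {C,T} (intersection, +0)
ADPQXZ@4: {C,T} ∪ {G} = {C,G,T} (union, +1)
per-site changes: [2, 3, 4, 4, 4]; total = 17

17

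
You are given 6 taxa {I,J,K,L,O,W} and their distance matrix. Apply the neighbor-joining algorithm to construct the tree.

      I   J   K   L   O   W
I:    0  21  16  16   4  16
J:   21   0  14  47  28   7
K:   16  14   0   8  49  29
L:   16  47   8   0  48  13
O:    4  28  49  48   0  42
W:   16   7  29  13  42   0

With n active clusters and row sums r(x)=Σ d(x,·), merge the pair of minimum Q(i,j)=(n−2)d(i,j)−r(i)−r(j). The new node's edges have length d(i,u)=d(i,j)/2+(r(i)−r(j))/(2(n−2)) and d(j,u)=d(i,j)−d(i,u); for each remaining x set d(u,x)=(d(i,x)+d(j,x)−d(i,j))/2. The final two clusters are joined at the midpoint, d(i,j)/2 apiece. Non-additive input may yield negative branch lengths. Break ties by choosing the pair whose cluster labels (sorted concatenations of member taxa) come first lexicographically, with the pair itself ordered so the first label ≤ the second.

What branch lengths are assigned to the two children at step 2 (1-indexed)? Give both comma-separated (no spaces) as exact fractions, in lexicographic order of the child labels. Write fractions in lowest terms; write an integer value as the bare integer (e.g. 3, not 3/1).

iteration 1: select I,O (d=4, Q=-228); attach at lengths (-41/4, 57/4); label the merged cluster IO
  updated: d(IO,J)=45/2, d(IO,K)=61/2, d(IO,L)=30, d(IO,W)=27
iteration 2: select K,L (d=8, Q=-311/2); attach at lengths (5/4, 27/4); label the merged cluster KL
  updated: d(IO,KL)=105/4, d(J,KL)=53/2, d(KL,W)=17
iteration 3: select IO,KL (d=105/4, Q=-93); attach at lengths (117/8, 93/8); label the merged cluster IKLO
  updated: d(IKLO,J)=91/8, d(IKLO,W)=71/8
iteration 4: select IKLO,J (d=91/8, Q=-109/4); attach at lengths (53/8, 19/4); label the merged cluster IJKLO
  updated: d(IJKLO,W)=9/4
iteration 5: select IJKLO,W (d=9/4); attach at lengths (9/8, 9/8); label the merged cluster IJKLOW
final tree: ((((I:-41/4,O:57/4):117/8,(K:5/4,L:27/4):93/8):53/8,J:19/4):9/8,W:9/8)
total length: 415/8

5/4,27/4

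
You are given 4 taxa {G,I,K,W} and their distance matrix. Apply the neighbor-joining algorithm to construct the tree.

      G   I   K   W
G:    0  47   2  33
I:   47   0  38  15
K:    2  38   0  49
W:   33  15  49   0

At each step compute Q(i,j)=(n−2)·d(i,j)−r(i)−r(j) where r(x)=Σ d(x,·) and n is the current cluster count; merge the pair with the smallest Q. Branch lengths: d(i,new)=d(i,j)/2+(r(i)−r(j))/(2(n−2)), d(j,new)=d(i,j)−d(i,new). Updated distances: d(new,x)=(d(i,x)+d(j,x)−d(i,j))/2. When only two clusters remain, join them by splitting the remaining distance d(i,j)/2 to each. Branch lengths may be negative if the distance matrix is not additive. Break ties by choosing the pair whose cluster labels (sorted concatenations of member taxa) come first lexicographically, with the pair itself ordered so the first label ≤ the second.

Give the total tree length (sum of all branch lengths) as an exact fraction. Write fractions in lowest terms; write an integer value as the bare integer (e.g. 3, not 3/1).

201/4

step 1: merge (G,K) at d=2, Q=-167; branch lengths G→-3/4, K→11/4; new cluster GK
  updated: d(GK,I)=83/2, d(GK,W)=40
step 2: merge (GK,I) at d=83/2, Q=-193/2; branch lengths GK→133/4, I→33/4; new cluster GIK
  updated: d(GIK,W)=27/4
step 3: merge (GIK,W) at d=27/4; branch lengths GIK→27/8, W→27/8; new cluster GIKW
final tree: (((G:-3/4,K:11/4):133/4,I:33/4):27/8,W:27/8)
total length: 201/4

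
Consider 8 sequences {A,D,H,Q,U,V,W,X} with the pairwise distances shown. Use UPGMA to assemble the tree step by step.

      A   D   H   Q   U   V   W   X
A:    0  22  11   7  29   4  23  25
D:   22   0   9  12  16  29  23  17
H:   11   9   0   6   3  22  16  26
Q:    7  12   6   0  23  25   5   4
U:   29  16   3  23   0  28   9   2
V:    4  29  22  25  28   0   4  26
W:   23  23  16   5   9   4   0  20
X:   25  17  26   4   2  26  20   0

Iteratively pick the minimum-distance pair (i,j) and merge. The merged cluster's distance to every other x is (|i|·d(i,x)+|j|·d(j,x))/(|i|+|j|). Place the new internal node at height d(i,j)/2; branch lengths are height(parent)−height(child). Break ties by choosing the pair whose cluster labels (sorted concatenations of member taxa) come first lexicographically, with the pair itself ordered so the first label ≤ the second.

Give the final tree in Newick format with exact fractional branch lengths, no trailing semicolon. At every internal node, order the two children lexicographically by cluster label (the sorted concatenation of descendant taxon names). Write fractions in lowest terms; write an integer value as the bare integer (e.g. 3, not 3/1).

iteration 1: select U,X (d=2); attach at lengths (1, 1); label the merged cluster UX
  updated: d(A,UX)=27, d(D,UX)=33/2, d(H,UX)=29/2, d(Q,UX)=27/2, d(UX,V)=27, d(UX,W)=29/2
iteration 2: select A,V (d=4); attach at lengths (2, 2); label the merged cluster AV
  updated: d(AV,D)=51/2, d(AV,H)=33/2, d(AV,Q)=16, d(AV,UX)=27, d(AV,W)=27/2
iteration 3: select Q,W (d=5); attach at lengths (5/2, 5/2); label the merged cluster QW
  updated: d(AV,QW)=59/4, d(D,QW)=35/2, d(H,QW)=11, d(QW,UX)=14
iteration 4: select D,H (d=9); attach at lengths (9/2, 9/2); label the merged cluster DH
  updated: d(AV,DH)=21, d(DH,QW)=57/4, d(DH,UX)=31/2
iteration 5: select QW,UX (d=14); attach at lengths (9/2, 6); label the merged cluster QUWX
  updated: d(AV,QUWX)=167/8, d(DH,QUWX)=119/8
iteration 6: select DH,QUWX (d=119/8); attach at lengths (47/16, 7/16); label the merged cluster DHQUWX
  updated: d(AV,DHQUWX)=251/12
iteration 7: select AV,DHQUWX (d=251/12); attach at lengths (203/24, 145/48); label the merged cluster ADHQUVWX
final tree: ((A:2,V:2):203/24,((D:9/2,H:9/2):47/16,((Q:5/2,W:5/2):9/2,(U:1,X:1):6):7/16):145/48)
total length: 2177/48

((A:2,V:2):203/24,((D:9/2,H:9/2):47/16,((Q:5/2,W:5/2):9/2,(U:1,X:1):6):7/16):145/48)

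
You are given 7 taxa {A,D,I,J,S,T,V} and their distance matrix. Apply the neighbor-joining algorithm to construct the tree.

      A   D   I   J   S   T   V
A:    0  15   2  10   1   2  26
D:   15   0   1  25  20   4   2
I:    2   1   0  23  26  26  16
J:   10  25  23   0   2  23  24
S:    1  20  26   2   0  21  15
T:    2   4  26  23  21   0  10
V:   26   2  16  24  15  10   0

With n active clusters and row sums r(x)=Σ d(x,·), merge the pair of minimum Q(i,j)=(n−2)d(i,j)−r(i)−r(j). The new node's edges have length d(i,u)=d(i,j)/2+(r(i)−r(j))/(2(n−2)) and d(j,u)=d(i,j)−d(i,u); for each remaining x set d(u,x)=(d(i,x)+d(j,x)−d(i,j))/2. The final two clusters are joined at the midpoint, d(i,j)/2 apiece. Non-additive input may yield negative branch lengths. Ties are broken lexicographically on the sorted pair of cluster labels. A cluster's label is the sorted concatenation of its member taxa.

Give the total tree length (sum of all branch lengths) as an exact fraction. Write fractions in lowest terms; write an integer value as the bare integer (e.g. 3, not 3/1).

iteration 1: select J,S (d=2, Q=-182); attach at lengths (16/5, -6/5); label the merged cluster JS
  updated: d(A,JS)=9/2, d(D,JS)=43/2, d(I,JS)=47/2, d(JS,T)=21, d(JS,V)=37/2
iteration 2: select A,JS (d=9/2, Q=-241/2); attach at lengths (-43/16, 115/16); label the merged cluster AJS
  updated: d(AJS,D)=16, d(AJS,I)=21/2, d(AJS,T)=37/4, d(AJS,V)=20
iteration 3: select AJS,I (d=21/2, Q=-311/4); attach at lengths (45/8, 39/8); label the merged cluster AIJS
  updated: d(AIJS,D)=13/4, d(AIJS,T)=99/8, d(AIJS,V)=51/4
iteration 4: select AIJS,D (d=13/4, Q=-249/8); attach at lengths (205/32, -101/32); label the merged cluster ADIJS
  updated: d(ADIJS,T)=105/16, d(ADIJS,V)=23/4
iteration 5: select ADIJS,T (d=105/16, Q=-357/16); attach at lengths (37/32, 173/32); label the merged cluster ADIJST
  updated: d(ADIJST,V)=147/32
iteration 6: select ADIJST,V (d=147/32); attach at lengths (147/64, 147/64); label the merged cluster ADIJSTV
final tree: (((((A:-43/16,(J:16/5,S:-6/5):115/16):45/8,I:39/8):205/32,D:-101/32):37/32,T:173/32):147/64,V:147/64)
total length: 1005/32

1005/32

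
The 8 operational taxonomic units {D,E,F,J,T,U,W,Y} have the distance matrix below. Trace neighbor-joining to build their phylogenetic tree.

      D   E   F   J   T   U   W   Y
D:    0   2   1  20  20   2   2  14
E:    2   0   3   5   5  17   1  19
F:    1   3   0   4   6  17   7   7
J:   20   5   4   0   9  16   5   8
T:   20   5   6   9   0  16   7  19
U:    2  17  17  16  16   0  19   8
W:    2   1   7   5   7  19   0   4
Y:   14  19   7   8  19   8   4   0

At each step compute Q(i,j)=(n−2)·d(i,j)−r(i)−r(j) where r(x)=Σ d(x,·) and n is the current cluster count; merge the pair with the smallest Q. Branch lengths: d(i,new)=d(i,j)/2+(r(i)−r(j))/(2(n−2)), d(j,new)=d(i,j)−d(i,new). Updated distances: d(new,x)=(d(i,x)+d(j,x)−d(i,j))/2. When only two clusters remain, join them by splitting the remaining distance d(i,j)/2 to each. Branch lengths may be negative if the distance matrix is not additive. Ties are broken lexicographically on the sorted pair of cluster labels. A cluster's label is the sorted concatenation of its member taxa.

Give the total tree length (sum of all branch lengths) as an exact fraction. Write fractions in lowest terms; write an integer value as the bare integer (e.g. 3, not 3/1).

1699/64

iteration 1: select D,U (d=2, Q=-144); attach at lengths (-11/6, 23/6); label the merged cluster DU
  updated: d(DU,E)=17/2, d(DU,F)=8, d(DU,J)=17, d(DU,T)=17, d(DU,W)=19/2, d(DU,Y)=10
iteration 2: select DU,Y (d=10, Q=-87); attach at lengths (53/10, 47/10); label the merged cluster DUY
  updated: d(DUY,E)=35/4, d(DUY,F)=5/2, d(DUY,J)=15/2, d(DUY,T)=13, d(DUY,W)=7/4
iteration 3: select DUY,W (d=7/4, Q=-193/4); attach at lengths (75/32, -19/32); label the merged cluster DUWY
  updated: d(DUWY,E)=4, d(DUWY,F)=31/8, d(DUWY,J)=43/8, d(DUWY,T)=73/8
iteration 4: select E,T (d=5, Q=-249/8); attach at lengths (23/48, 217/48); label the merged cluster ET
  updated: d(DUWY,ET)=65/16, d(ET,F)=2, d(ET,J)=9/2
iteration 5: select DUWY,J (d=43/8, Q=-263/16); attach at lengths (163/64, 181/64); label the merged cluster DJUWY
  updated: d(DJUWY,ET)=51/32, d(DJUWY,F)=5/4
iteration 6: select DJUWY,ET (d=51/32, Q=-155/32); attach at lengths (27/64, 75/64); label the merged cluster DEJTUWY
  updated: d(DEJTUWY,F)=53/64
iteration 7: select DEJTUWY,F (d=53/64); attach at lengths (53/128, 53/128); label the merged cluster DEFJTUWY
final tree: ((((((D:-11/6,U:23/6):53/10,Y:47/10):75/32,W:-19/32):163/64,J:181/64):27/64,(E:23/48,T:217/48):75/64):53/128,F:53/128)
total length: 1699/64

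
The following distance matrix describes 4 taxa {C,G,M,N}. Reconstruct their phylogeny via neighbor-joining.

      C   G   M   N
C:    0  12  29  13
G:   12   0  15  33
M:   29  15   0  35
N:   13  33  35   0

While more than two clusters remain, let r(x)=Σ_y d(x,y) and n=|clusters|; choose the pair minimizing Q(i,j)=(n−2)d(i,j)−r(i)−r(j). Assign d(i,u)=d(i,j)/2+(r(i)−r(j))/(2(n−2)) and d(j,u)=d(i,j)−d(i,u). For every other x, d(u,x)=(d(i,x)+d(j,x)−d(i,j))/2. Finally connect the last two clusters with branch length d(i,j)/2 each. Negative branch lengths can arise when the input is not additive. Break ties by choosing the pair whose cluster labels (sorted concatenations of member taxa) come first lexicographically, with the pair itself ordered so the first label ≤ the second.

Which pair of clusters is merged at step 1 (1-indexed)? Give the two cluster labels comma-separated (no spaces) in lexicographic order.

1. join C+N (d=13, Q=-109) ⇒ CN; edges |C|=-1/4, |N|=53/4
  updated: d(CN,G)=16, d(CN,M)=51/2
2. join CN+G (d=16, Q=-113/2) ⇒ CGN; edges |CN|=53/4, |G|=11/4
  updated: d(CGN,M)=49/4
3. join CGN+M (d=49/4) ⇒ CGMN; edges |CGN|=49/8, |M|=49/8
final tree: (((C:-1/4,N:53/4):53/4,G:11/4):49/8,M:49/8)
total length: 165/4

C,N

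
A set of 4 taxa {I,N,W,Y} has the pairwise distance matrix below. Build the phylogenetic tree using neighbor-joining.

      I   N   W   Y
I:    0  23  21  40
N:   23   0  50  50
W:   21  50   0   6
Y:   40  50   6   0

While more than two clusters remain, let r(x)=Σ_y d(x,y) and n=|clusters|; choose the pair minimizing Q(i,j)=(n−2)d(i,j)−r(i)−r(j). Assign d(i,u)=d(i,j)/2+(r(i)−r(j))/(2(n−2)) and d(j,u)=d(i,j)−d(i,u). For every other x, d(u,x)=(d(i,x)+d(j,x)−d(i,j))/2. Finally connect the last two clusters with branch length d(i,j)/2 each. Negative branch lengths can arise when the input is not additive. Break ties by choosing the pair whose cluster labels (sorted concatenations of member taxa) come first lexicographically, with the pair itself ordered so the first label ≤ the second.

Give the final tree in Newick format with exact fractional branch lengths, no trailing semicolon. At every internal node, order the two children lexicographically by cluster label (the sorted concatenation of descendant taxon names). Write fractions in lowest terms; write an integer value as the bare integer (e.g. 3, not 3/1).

step 1: merge (I,N) at d=23, Q=-161; branch lengths I→7/4, N→85/4; new cluster IN
  updated: d(IN,W)=24, d(IN,Y)=67/2
step 2: merge (IN,W) at d=24, Q=-127/2; branch lengths IN→103/4, W→-7/4; new cluster INW
  updated: d(INW,Y)=31/4
step 3: merge (INW,Y) at d=31/4; branch lengths INW→31/8, Y→31/8; new cluster INWY
final tree: (((I:7/4,N:85/4):103/4,W:-7/4):31/8,Y:31/8)
total length: 219/4

(((I:7/4,N:85/4):103/4,W:-7/4):31/8,Y:31/8)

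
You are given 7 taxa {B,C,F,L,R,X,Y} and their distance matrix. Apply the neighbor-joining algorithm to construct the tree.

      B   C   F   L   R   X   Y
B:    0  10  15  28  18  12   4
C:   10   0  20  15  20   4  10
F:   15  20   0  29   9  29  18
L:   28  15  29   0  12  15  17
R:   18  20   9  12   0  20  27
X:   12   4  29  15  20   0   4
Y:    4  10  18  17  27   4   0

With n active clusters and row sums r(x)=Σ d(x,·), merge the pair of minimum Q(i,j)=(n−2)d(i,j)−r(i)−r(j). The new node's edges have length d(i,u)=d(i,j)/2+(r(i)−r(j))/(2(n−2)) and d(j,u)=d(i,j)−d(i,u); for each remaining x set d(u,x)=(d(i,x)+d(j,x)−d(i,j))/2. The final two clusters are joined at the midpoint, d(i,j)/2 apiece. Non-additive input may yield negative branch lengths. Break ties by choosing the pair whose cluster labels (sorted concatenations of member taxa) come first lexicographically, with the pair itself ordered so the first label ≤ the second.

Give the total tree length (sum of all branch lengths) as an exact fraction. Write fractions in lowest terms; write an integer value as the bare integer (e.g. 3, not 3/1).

689/16

1. join F+R (d=9, Q=-181) ⇒ FR; edges |F|=59/10, |R|=31/10
  updated: d(B,FR)=12, d(C,FR)=31/2, d(FR,L)=16, d(FR,X)=20, d(FR,Y)=18
2. join FR+L (d=16, Q=-217/2) ⇒ FLR; edges |FR|=109/16, |L|=147/16
  updated: d(B,FLR)=12, d(C,FLR)=29/4, d(FLR,X)=19/2, d(FLR,Y)=19/2
3. join B+Y (d=4, Q=-107/2) ⇒ BY; edges |B|=15/4, |Y|=1/4
  updated: d(BY,C)=8, d(BY,FLR)=35/4, d(BY,X)=6
4. join BY+FLR (d=35/4, Q=-123/4) ⇒ BFLRY; edges |BY|=59/16, |FLR|=81/16
  updated: d(BFLRY,C)=13/4, d(BFLRY,X)=27/8
5. join BFLRY+C (d=13/4, Q=-85/8) ⇒ BCFLRY; edges |BFLRY|=21/16, |C|=31/16
  updated: d(BCFLRY,X)=33/16
6. join BCFLRY+X (d=33/16) ⇒ BCFLRXY; edges |BCFLRY|=33/32, |X|=33/32
final tree: ((((B:15/4,Y:1/4):59/16,((F:59/10,R:31/10):109/16,L:147/16):81/16):21/16,C:31/16):33/32,X:33/32)
total length: 689/16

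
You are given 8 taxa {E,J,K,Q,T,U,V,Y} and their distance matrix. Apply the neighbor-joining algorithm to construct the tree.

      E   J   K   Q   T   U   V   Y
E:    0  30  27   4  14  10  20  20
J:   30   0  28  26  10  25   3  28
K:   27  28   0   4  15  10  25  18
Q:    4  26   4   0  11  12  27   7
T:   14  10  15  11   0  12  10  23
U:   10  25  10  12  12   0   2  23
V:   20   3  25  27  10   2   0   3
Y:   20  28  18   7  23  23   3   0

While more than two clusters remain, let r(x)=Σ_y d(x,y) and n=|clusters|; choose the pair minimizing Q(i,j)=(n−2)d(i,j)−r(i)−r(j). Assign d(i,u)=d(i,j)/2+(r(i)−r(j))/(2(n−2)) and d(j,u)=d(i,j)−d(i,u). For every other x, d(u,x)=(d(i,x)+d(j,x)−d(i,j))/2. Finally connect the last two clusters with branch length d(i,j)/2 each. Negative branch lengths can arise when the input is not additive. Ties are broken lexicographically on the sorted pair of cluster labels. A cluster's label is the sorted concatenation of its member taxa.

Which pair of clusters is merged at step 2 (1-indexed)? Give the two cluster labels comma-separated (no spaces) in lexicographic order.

JV,T

1. join J+V (d=3, Q=-222) ⇒ JV; edges |J|=13/2, |V|=-7/2
  updated: d(E,JV)=47/2, d(JV,K)=25, d(JV,Q)=25, d(JV,T)=17/2, d(JV,U)=12, d(JV,Y)=14
2. join JV+T (d=17/2, Q=-149) ⇒ JTV; edges |JV|=67/10, |T|=9/5
  updated: d(E,JTV)=29/2, d(JTV,K)=63/4, d(JTV,Q)=55/4, d(JTV,U)=31/4, d(JTV,Y)=57/4
3. join E+Q (d=4, Q=-401/4) ⇒ EQ; edges |E|=203/32, |Q|=-75/32
  updated: d(EQ,JTV)=97/8, d(EQ,K)=27/2, d(EQ,U)=9, d(EQ,Y)=23/2
4. join EQ+Y (d=23/2, Q=-627/8) ⇒ EQY; edges |EQ|=37/16, |Y|=147/16
  updated: d(EQY,JTV)=119/16, d(EQY,K)=10, d(EQY,U)=41/4
5. join EQY+JTV (d=119/16, Q=-175/4) ⇒ EJQTVY; edges |EQY|=93/32, |JTV|=145/32
  updated: d(EJQTVY,K)=293/32, d(EJQTVY,U)=169/32
6. join EJQTVY+K (d=293/32, Q=-391/16) ⇒ EJKQTVY; edges |EJQTVY|=71/32, |K|=111/16
  updated: d(EJKQTVY,U)=49/16
7. join EJKQTVY+U (d=49/16) ⇒ EJKQTUVY; edges |EJKQTVY|=49/32, |U|=49/32
final tree: (((((E:203/32,Q:-75/32):37/16,Y:147/16):93/32,((J:13/2,V:-7/2):67/10,T:9/5):145/32):71/32,K:111/16):49/32,U:49/32)
total length: 1493/32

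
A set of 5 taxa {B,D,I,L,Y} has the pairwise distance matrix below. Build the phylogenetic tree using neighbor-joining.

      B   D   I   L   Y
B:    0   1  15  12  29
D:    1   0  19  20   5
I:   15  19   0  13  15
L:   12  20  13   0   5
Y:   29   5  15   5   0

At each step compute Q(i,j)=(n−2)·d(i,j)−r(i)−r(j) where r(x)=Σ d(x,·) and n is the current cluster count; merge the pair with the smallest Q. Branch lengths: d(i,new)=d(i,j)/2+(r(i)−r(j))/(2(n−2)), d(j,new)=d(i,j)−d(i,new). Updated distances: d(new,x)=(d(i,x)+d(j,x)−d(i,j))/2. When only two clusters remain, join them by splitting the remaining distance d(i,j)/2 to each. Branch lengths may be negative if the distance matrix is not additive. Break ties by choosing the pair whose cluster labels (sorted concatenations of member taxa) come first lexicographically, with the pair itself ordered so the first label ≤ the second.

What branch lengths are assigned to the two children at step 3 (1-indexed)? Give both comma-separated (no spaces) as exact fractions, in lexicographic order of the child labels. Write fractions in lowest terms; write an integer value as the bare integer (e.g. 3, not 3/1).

iteration 1: select B,D (d=1, Q=-99); attach at lengths (5/2, -3/2); label the merged cluster BD
  updated: d(BD,I)=33/2, d(BD,L)=31/2, d(BD,Y)=33/2
iteration 2: select BD,I (d=33/2, Q=-60); attach at lengths (37/4, 29/4); label the merged cluster BDI
  updated: d(BDI,L)=6, d(BDI,Y)=15/2
iteration 3: select BDI,L (d=6, Q=-37/2); attach at lengths (17/4, 7/4); label the merged cluster BDIL
  updated: d(BDIL,Y)=13/4
iteration 4: select BDIL,Y (d=13/4); attach at lengths (13/8, 13/8); label the merged cluster BDILY
final tree: ((((B:5/2,D:-3/2):37/4,I:29/4):17/4,L:7/4):13/8,Y:13/8)
total length: 107/4

17/4,7/4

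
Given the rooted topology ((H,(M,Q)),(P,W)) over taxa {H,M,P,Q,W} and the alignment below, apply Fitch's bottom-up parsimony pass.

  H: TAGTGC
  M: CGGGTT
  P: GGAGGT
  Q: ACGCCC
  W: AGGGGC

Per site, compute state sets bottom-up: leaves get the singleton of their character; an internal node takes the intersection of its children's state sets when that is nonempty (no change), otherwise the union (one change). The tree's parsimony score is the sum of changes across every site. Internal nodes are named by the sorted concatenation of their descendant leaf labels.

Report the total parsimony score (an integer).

MQ@0: {C} ∪ {A} = {A,C} (union, +1)
HMQ@0: {T} ∪ {A,C} = {A,C,T} (union, +1)
PW@0: {G} ∪ {A} = {A,G} (union, +1)
HMPQW@0: {A,C,T} ∩ {A,G} = {A} (intersection, +0)
MQ@1: {G} ∪ {C} = {C,G} (union, +1)
HMQ@1: {A} ∪ {C,G} = {A,C,G} (union, +1)
PW@1: {G} ∩ {G} = {G} (intersection, +0)
HMPQW@1: {A,C,G} ∩ {G} = {G} (intersection, +0)
MQ@2: {G} ∩ {G} = {G} (intersection, +0)
HMQ@2: {G} ∩ {G} = {G} (intersection, +0)
PW@2: {A} ∪ {G} = {A,G} (union, +1)
HMPQW@2: {G} ∩ {A,G} = {G} (intersection, +0)
MQ@3: {G} ∪ {C} = {C,G} (union, +1)
HMQ@3: {T} ∪ {C,G} = {C,G,T} (union, +1)
PW@3: {G} ∩ {G} = {G} (intersection, +0)
HMPQW@3: {C,G,T} ∩ {G} = {G} (intersection, +0)
MQ@4: {T} ∪ {C} = {C,T} (union, +1)
HMQ@4: {G} ∪ {C,T} = {C,G,T} (union, +1)
PW@4: {G} ∩ {G} = {G} (intersection, +0)
HMPQW@4: {C,G,T} ∩ {G} = {G} (intersection, +0)
MQ@5: {T} ∪ {C} = {C,T} (union, +1)
HMQ@5: {C} ∩ {C,T} = {C} (intersection, +0)
PW@5: {T} ∪ {C} = {C,T} (union, +1)
HMPQW@5: {C} ∩ {C,T} = {C} (intersection, +0)
per-site changes: [3, 2, 1, 2, 2, 2]; total = 12

12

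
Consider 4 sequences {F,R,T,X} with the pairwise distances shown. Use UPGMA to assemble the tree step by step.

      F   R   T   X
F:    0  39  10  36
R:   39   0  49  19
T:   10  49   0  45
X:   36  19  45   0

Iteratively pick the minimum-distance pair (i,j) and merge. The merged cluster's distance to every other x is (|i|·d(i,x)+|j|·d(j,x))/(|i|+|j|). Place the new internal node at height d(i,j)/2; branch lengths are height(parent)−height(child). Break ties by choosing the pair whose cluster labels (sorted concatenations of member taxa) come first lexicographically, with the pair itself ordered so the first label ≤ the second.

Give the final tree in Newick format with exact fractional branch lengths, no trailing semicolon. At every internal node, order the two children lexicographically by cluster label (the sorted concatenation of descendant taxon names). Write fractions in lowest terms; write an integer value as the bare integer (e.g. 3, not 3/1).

step 1: merge (F,T) at d=10; branch lengths F→5, T→5; new cluster FT
  updated: d(FT,R)=44, d(FT,X)=81/2
step 2: merge (R,X) at d=19; branch lengths R→19/2, X→19/2; new cluster RX
  updated: d(FT,RX)=169/4
step 3: merge (FT,RX) at d=169/4; branch lengths FT→129/8, RX→93/8; new cluster FRTX
final tree: ((F:5,T:5):129/8,(R:19/2,X:19/2):93/8)
total length: 227/4

((F:5,T:5):129/8,(R:19/2,X:19/2):93/8)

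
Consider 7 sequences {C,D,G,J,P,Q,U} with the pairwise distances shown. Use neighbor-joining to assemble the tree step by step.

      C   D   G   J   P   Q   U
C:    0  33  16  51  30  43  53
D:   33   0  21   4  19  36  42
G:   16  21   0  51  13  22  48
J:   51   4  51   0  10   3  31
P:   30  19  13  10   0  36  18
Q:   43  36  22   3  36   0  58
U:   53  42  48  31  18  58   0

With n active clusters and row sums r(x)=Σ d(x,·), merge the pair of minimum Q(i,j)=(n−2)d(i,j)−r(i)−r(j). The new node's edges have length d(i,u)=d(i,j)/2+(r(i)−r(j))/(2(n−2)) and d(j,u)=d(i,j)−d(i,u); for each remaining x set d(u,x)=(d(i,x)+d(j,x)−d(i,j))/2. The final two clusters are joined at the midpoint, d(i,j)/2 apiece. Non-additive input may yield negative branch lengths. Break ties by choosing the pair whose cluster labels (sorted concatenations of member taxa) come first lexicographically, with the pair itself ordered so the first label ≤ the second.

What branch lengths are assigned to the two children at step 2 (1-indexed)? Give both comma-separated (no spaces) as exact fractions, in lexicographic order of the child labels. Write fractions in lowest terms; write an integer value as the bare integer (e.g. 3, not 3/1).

1. join J+Q (d=3, Q=-333) ⇒ JQ; edges |J|=-33/10, |Q|=63/10
  updated: d(C,JQ)=91/2, d(D,JQ)=37/2, d(G,JQ)=35, d(JQ,P)=43/2, d(JQ,U)=43
2. join C+G (d=16, Q=-493/2) ⇒ CG; edges |C|=217/16, |G|=39/16
  updated: d(CG,D)=19, d(CG,JQ)=129/4, d(CG,P)=27/2, d(CG,U)=85/2
3. join P+U (d=18, Q=-327/2) ⇒ PU; edges |P|=-13/4, |U|=85/4
  updated: d(CG,PU)=19, d(D,PU)=43/2, d(JQ,PU)=93/4
4. join CG+PU (d=19, Q=-96) ⇒ CGPU; edges |CG|=89/8, |PU|=63/8
  updated: d(CGPU,D)=43/4, d(CGPU,JQ)=73/4
5. join CGPU+D (d=43/4, Q=-95/2) ⇒ CDGPU; edges |CGPU|=21/4, |D|=11/2
  updated: d(CDGPU,JQ)=13
6. join CDGPU+JQ (d=13) ⇒ CDGJPQU; edges |CDGPU|=13/2, |JQ|=13/2
final tree: ((((C:217/16,G:39/16):89/8,(P:-13/4,U:85/4):63/8):21/4,D:11/2):13/2,(J:-33/10,Q:63/10):13/2)
total length: 319/4

217/16,39/16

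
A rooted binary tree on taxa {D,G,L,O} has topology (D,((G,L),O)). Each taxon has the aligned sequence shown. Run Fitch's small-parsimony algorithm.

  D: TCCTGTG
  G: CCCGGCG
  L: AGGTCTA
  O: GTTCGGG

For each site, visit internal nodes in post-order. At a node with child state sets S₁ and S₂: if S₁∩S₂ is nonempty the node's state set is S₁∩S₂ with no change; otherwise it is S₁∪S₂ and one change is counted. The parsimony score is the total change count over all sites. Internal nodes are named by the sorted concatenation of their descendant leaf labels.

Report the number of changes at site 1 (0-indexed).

GL@0: {C} ∪ {A} = {A,C} (union, +1)
GLO@0: {A,C} ∪ {G} = {A,C,G} (union, +1)
DGLO@0: {T} ∪ {A,C,G} = {A,C,G,T} (union, +1)
GL@1: {C} ∪ {G} = {C,G} (union, +1)
GLO@1: {C,G} ∪ {T} = {C,G,T} (union, +1)
DGLO@1: {C} ∩ {C,G,T} = {C} (intersection, +0)
GL@2: {C} ∪ {G} = {C,G} (union, +1)
GLO@2: {C,G} ∪ {T} = {C,G,T} (union, +1)
DGLO@2: {C} ∩ {C,G,T} = {C} (intersection, +0)
GL@3: {G} ∪ {T} = {G,T} (union, +1)
GLO@3: {G,T} ∪ {C} = {C,G,T} (union, +1)
DGLO@3: {T} ∩ {C,G,T} = {T} (intersection, +0)
GL@4: {G} ∪ {C} = {C,G} (union, +1)
GLO@4: {C,G} ∩ {G} = {G} (intersection, +0)
DGLO@4: {G} ∩ {G} = {G} (intersection, +0)
GL@5: {C} ∪ {T} = {C,T} (union, +1)
GLO@5: {C,T} ∪ {G} = {C,G,T} (union, +1)
DGLO@5: {T} ∩ {C,G,T} = {T} (intersection, +0)
GL@6: {G} ∪ {A} = {A,G} (union, +1)
GLO@6: {A,G} ∩ {G} = {G} (intersection, +0)
DGLO@6: {G} ∩ {G} = {G} (intersection, +0)
per-site changes: [3, 2, 2, 2, 1, 2, 1]; total = 13

2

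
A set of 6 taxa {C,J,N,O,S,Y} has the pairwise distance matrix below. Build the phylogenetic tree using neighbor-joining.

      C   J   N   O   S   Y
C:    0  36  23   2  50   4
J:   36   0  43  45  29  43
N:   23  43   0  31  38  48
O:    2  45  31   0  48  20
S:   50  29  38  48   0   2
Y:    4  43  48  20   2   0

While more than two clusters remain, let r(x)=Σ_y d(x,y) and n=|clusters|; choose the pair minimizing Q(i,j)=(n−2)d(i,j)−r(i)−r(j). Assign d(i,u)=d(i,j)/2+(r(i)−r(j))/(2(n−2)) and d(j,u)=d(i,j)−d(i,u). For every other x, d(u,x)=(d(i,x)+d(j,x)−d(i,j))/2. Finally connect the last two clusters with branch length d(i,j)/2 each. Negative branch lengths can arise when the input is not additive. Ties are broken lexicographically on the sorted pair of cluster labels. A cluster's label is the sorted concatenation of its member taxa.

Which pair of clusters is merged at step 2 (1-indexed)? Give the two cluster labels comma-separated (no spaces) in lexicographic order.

C,O

step 1: merge (S,Y) at d=2, Q=-276; branch lengths S→29/4, Y→-21/4; new cluster SY
  updated: d(C,SY)=26, d(J,SY)=35, d(N,SY)=42, d(O,SY)=33
step 2: merge (C,O) at d=2, Q=-192; branch lengths C→-3, O→5; new cluster CO
  updated: d(CO,J)=79/2, d(CO,N)=26, d(CO,SY)=57/2
step 3: merge (CO,N) at d=26, Q=-153; branch lengths CO→35/4, N→69/4; new cluster CNO
  updated: d(CNO,J)=113/4, d(CNO,SY)=89/4
step 4: merge (CNO,J) at d=113/4, Q=-171/2; branch lengths CNO→31/4, J→41/2; new cluster CJNO
  updated: d(CJNO,SY)=29/2
step 5: merge (CJNO,SY) at d=29/2; branch lengths CJNO→29/4, SY→29/4; new cluster CJNOSY
final tree: ((((C:-3,O:5):35/4,N:69/4):31/4,J:41/2):29/4,(S:29/4,Y:-21/4):29/4)
total length: 291/4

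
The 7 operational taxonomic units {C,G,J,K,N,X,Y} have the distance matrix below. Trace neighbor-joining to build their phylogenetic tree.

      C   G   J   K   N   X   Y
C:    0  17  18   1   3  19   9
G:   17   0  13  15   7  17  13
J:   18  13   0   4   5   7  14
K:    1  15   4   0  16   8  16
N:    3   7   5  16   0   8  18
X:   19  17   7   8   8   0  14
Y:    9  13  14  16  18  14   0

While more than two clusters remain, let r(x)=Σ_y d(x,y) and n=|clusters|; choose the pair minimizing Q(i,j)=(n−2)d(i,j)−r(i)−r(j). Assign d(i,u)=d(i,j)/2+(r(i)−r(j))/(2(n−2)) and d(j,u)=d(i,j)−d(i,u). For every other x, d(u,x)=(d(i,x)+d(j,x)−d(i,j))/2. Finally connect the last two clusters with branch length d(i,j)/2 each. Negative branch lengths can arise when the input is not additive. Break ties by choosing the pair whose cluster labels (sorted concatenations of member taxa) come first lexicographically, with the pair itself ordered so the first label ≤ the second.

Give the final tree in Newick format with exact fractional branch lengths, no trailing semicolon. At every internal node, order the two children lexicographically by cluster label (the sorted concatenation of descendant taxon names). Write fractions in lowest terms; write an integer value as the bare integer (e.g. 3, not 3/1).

iteration 1: select C,K (d=1, Q=-122); attach at lengths (6/5, -1/5); label the merged cluster CK
  updated: d(CK,G)=31/2, d(CK,J)=21/2, d(CK,N)=9, d(CK,X)=13, d(CK,Y)=12
iteration 2: select G,N (d=7, Q=-169/2); attach at lengths (93/16, 19/16); label the merged cluster GN
  updated: d(CK,GN)=35/4, d(GN,J)=11/2, d(GN,X)=9, d(GN,Y)=12
iteration 3: select CK,Y (d=12, Q=-241/4); attach at lengths (113/24, 175/24); label the merged cluster CKY
  updated: d(CKY,GN)=35/8, d(CKY,J)=25/4, d(CKY,X)=15/2
iteration 4: select CKY,GN (d=35/8, Q=-113/4); attach at lengths (2, 19/8); label the merged cluster CGKNY
  updated: d(CGKNY,J)=59/16, d(CGKNY,X)=97/16
iteration 5: select CGKNY,J (d=59/16, Q=-67/4); attach at lengths (11/8, 37/16); label the merged cluster CGJKNY
  updated: d(CGJKNY,X)=75/16
iteration 6: select CGJKNY,X (d=75/16); attach at lengths (75/32, 75/32); label the merged cluster CGJKNXY
final tree: (((((C:6/5,K:-1/5):113/24,Y:175/24):2,(G:93/16,N:19/16):19/8):11/8,J:37/16):75/32,X:75/32)
total length: 131/4

(((((C:6/5,K:-1/5):113/24,Y:175/24):2,(G:93/16,N:19/16):19/8):11/8,J:37/16):75/32,X:75/32)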